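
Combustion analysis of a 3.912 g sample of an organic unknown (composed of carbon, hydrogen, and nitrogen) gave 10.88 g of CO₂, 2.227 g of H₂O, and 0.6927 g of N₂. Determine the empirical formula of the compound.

C5H5N

mol C = 10.88 g CO₂ ÷ 44.009 g/mol = 0.24722 mol
mol H = 2 × 2.227 g H₂O ÷ 18.015 g/mol = 0.24724 mol
mol N = 2 × 0.6927 g N₂ ÷ 28.014 g/mol = 0.049454 mol
Divide by the smallest (0.049454 mol): C 4.999, H 4.999, N 1.000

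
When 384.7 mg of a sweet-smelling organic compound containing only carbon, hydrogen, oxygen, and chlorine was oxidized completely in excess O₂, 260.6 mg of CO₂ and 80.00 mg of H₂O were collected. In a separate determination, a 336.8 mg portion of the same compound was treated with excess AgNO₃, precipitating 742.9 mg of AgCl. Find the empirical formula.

mol C = 0.2606 g CO₂ ÷ 44.009 g/mol = 0.0059215 mol
mol H = 2 × 0.08000 g H₂O ÷ 18.015 g/mol = 0.0088815 mol
From the AgCl data: mol Cl per gram of compound = (0.7429 ÷ 143.318) ÷ 0.3368 = 0.015391 mol/g, so in the 0.3847 g combustion sample mol Cl = 0.0059208 mol
mass O = 0.3847 − (0.071123 + 0.0089525 + 0.20989) = 0.094732 g → mol O = 0.094732 ÷ 15.999 = 0.0059211 mol
Divide by the smallest (0.0059208 mol): C 1.000, H 1.500, Cl 1.000, O 1.000
Multiplying each by 2 gives whole numbers: C 2.00, H 3.00, Cl 2.00, O 2.00

C2H3Cl2O2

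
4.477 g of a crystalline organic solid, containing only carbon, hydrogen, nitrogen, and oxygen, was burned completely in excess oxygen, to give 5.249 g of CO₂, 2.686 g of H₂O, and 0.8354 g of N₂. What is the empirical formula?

C2H5NO2

mol C = 5.249 g CO₂ ÷ 44.009 g/mol = 0.11927 mol
mol H = 2 × 2.686 g H₂O ÷ 18.015 g/mol = 0.29820 mol
mol N = 2 × 0.8354 g N₂ ÷ 28.014 g/mol = 0.059642 mol
mass O = 4.477 − (1.4326 + 0.30058 + 0.83540) = 1.9085 g → mol O = 1.9085 ÷ 15.999 = 0.11929 mol
Divide by the smallest (0.059642 mol): C 2.000, H 5.000, N 1.000, O 2.000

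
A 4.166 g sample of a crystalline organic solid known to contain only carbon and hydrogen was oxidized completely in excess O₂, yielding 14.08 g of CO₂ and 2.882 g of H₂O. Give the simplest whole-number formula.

CH

mol C = 14.08 g CO₂ ÷ 44.009 g/mol = 0.31993 mol
mol H = 2 × 2.882 g H₂O ÷ 18.015 g/mol = 0.31996 mol
Divide by the smallest (0.31993 mol): C 1.000, H 1.000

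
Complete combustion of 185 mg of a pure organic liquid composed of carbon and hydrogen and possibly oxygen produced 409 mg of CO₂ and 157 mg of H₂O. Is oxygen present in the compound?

mol C = 0.409 g CO₂ ÷ 44.009 g/mol = 0.009294 mol
mol H = 2 × 0.157 g H₂O ÷ 18.015 g/mol = 0.01743 mol
C and H account for only 0.1292 g of the 0.185 g sample; the remaining 0.05581 g must be oxygen.

yes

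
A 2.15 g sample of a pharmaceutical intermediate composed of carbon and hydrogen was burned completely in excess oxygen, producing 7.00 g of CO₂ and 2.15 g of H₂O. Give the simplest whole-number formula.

mol C = 7.00 g CO₂ ÷ 44.009 g/mol = 0.1591 mol
mol H = 2 × 2.15 g H₂O ÷ 18.015 g/mol = 0.2387 mol
Divide by the smallest (0.1591 mol): C 1.000, H 1.501
Multiplying each by 2 gives whole numbers: C 2.00, H 3.00

C2H3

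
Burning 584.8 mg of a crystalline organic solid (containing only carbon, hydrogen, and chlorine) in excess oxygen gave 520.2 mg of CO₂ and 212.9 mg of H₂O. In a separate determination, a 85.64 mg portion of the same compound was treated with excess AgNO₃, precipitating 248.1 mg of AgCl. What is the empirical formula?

mol C = 0.5202 g CO₂ ÷ 44.009 g/mol = 0.011820 mol
mol H = 2 × 0.2129 g H₂O ÷ 18.015 g/mol = 0.023636 mol
From the AgCl data: mol Cl per gram of compound = (0.2481 ÷ 143.318) ÷ 0.08564 = 0.020214 mol/g, so in the 0.5848 g combustion sample mol Cl = 0.011821 mol
Divide by the smallest (0.011820 mol): C 1.000, H 2.000, Cl 1.000

CH2Cl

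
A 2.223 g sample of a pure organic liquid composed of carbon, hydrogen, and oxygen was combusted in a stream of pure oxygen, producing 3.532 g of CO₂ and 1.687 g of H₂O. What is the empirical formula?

mol C = 3.532 g CO₂ ÷ 44.009 g/mol = 0.080256 mol
mol H = 2 × 1.687 g H₂O ÷ 18.015 g/mol = 0.18729 mol
mass O = 2.223 − (0.96396 + 0.18879) = 1.0703 g → mol O = 1.0703 ÷ 15.999 = 0.066895 mol
Divide by the smallest (0.066895 mol): C 1.200, H 2.800, O 1.000
Multiplying each by 5 gives whole numbers: C 6.00, H 14.00, O 5.00

C6H14O5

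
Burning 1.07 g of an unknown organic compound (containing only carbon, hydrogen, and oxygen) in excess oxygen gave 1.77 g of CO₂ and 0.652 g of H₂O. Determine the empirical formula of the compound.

C5H9O4

mol C = 1.77 g CO₂ ÷ 44.009 g/mol = 0.04022 mol
mol H = 2 × 0.652 g H₂O ÷ 18.015 g/mol = 0.07238 mol
mass O = 1.07 − (0.4831 + 0.07296) = 0.5140 g → mol O = 0.5140 ÷ 15.999 = 0.03212 mol
Divide by the smallest (0.03212 mol): C 1.252, H 2.253, O 1.000
Multiplying each by 4 gives whole numbers: C 5.01, H 9.01, O 4.00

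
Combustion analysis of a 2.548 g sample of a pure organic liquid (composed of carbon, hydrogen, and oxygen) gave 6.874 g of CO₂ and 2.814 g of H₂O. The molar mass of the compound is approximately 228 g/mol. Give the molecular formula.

mol C = 6.874 g CO₂ ÷ 44.009 g/mol = 0.15620 mol
mol H = 2 × 2.814 g H₂O ÷ 18.015 g/mol = 0.31241 mol
mass O = 2.548 − (1.8761 + 0.31491) = 0.35703 g → mol O = 0.35703 ÷ 15.999 = 0.022316 mol
Divide by the smallest (0.022316 mol): C 6.999, H 13.999, O 1.000
Empirical formula: C7H14O
Empirical-formula mass = 114.19 g/mol; 228 ÷ 114.19 ≈ 2, so the molecular formula is C14H28O2.

C14H28O2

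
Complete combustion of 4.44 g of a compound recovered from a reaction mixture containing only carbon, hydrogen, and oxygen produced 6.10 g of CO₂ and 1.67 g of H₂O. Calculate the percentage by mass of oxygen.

58.3%

mol C = 6.10 g CO₂ ÷ 44.009 g/mol = 0.1386 mol
mol H = 2 × 1.67 g H₂O ÷ 18.015 g/mol = 0.1854 mol
mass O = 4.44 − (1.665 + 0.1869) = 2.588 g → mol O = 2.588 ÷ 15.999 = 0.1618 mol
mass % O = 2.588 g ÷ 4.44 g × 100%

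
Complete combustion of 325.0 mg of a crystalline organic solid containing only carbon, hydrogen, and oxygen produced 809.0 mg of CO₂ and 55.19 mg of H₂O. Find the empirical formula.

mol C = 0.8090 g CO₂ ÷ 44.009 g/mol = 0.018383 mol
mol H = 2 × 0.05519 g H₂O ÷ 18.015 g/mol = 0.0061271 mol
mass O = 0.3250 − (0.22079 + 0.0061761) = 0.098030 g → mol O = 0.098030 ÷ 15.999 = 0.0061273 mol
Divide by the smallest (0.0061271 mol): C 3.000, H 1.000, O 1.000

C3HO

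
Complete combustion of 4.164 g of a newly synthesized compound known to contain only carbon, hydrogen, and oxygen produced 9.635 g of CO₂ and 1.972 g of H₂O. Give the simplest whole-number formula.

mol C = 9.635 g CO₂ ÷ 44.009 g/mol = 0.21893 mol
mol H = 2 × 1.972 g H₂O ÷ 18.015 g/mol = 0.21893 mol
mass O = 4.164 − (2.6296 + 0.22068) = 1.3137 g → mol O = 1.3137 ÷ 15.999 = 0.082113 mol
Divide by the smallest (0.082113 mol): C 2.666, H 2.666, O 1.000
Multiplying each by 3 gives whole numbers: C 8.00, H 8.00, O 3.00

C8H8O3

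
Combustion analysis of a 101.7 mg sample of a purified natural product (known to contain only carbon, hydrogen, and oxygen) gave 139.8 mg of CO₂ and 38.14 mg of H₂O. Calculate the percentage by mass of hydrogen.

mol C = 0.1398 g CO₂ ÷ 44.009 g/mol = 0.0031766 mol
mol H = 2 × 0.03814 g H₂O ÷ 18.015 g/mol = 0.0042342 mol
mass O = 0.1017 − (0.038154 + 0.0042681) = 0.059277 g → mol O = 0.059277 ÷ 15.999 = 0.0037051 mol
mass % H = 0.0042681 g ÷ 0.1017 g × 100%

4.20%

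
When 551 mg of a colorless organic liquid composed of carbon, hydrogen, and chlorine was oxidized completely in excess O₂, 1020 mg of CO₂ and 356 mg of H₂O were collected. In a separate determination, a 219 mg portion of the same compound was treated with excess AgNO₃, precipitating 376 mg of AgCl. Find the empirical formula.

C7H12Cl2

mol C = 1.02 g CO₂ ÷ 44.009 g/mol = 0.02318 mol
mol H = 2 × 0.356 g H₂O ÷ 18.015 g/mol = 0.03952 mol
From the AgCl data: mol Cl per gram of compound = (0.376 ÷ 143.318) ÷ 0.219 = 0.01198 mol/g, so in the 0.551 g combustion sample mol Cl = 0.006601 mol
Divide by the smallest (0.006601 mol): C 3.511, H 5.988, Cl 1.000
Multiplying each by 2 gives whole numbers: C 7.02, H 11.98, Cl 2.00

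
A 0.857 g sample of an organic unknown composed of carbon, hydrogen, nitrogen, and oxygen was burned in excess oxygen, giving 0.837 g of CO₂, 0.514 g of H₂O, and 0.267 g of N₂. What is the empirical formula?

mol C = 0.837 g CO₂ ÷ 44.009 g/mol = 0.01902 mol
mol H = 2 × 0.514 g H₂O ÷ 18.015 g/mol = 0.05706 mol
mol N = 2 × 0.267 g N₂ ÷ 28.014 g/mol = 0.01906 mol
mass O = 0.857 − (0.2284 + 0.05752 + 0.2670) = 0.3040 g → mol O = 0.3040 ÷ 15.999 = 0.01900 mol
Divide by the smallest (0.01900 mol): C 1.001, H 3.003, N 1.003, O 1.000

CH3NO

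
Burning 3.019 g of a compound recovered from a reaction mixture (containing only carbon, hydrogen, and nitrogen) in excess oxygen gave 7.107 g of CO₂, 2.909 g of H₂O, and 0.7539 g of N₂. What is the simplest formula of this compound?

mol C = 7.107 g CO₂ ÷ 44.009 g/mol = 0.16149 mol
mol H = 2 × 2.909 g H₂O ÷ 18.015 g/mol = 0.32295 mol
mol N = 2 × 0.7539 g N₂ ÷ 28.014 g/mol = 0.053823 mol
Divide by the smallest (0.053823 mol): C 3.000, H 6.000, N 1.000

C3H6N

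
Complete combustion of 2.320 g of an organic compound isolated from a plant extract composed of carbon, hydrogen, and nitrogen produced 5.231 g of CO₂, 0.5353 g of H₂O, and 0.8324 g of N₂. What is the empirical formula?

mol C = 5.231 g CO₂ ÷ 44.009 g/mol = 0.11886 mol
mol H = 2 × 0.5353 g H₂O ÷ 18.015 g/mol = 0.059428 mol
mol N = 2 × 0.8324 g N₂ ÷ 28.014 g/mol = 0.059427 mol
Divide by the smallest (0.059427 mol): C 2.000, H 1.000, N 1.000

C2HN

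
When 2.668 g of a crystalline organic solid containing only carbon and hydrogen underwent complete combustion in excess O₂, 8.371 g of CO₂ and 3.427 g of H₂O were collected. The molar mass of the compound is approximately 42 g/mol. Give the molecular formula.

mol C = 8.371 g CO₂ ÷ 44.009 g/mol = 0.19021 mol
mol H = 2 × 3.427 g H₂O ÷ 18.015 g/mol = 0.38046 mol
Divide by the smallest (0.19021 mol): C 1.000, H 2.000
Empirical formula: CH2
Empirical-formula mass = 14.03 g/mol; 42 ÷ 14.03 ≈ 3, so the molecular formula is C3H6.

C3H6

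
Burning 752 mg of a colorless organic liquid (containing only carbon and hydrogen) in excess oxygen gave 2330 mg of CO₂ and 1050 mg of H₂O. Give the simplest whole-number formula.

C5H11

mol C = 2.33 g CO₂ ÷ 44.009 g/mol = 0.05294 mol
mol H = 2 × 1.05 g H₂O ÷ 18.015 g/mol = 0.1166 mol
Divide by the smallest (0.05294 mol): C 1.000, H 2.202
Multiplying each by 5 gives whole numbers: C 5.00, H 11.01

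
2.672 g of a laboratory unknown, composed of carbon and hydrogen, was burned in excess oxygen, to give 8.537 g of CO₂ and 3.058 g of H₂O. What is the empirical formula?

mol C = 8.537 g CO₂ ÷ 44.009 g/mol = 0.19398 mol
mol H = 2 × 3.058 g H₂O ÷ 18.015 g/mol = 0.33949 mol
Divide by the smallest (0.19398 mol): C 1.000, H 1.750
Multiplying each by 4 gives whole numbers: C 4.00, H 7.00

C4H7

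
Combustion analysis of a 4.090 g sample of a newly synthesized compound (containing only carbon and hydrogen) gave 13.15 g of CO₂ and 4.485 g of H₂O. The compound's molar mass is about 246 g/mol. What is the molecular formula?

mol C = 13.15 g CO₂ ÷ 44.009 g/mol = 0.29880 mol
mol H = 2 × 4.485 g H₂O ÷ 18.015 g/mol = 0.49792 mol
Divide by the smallest (0.29880 mol): C 1.000, H 1.666
Multiplying each by 3 gives whole numbers: C 3.00, H 5.00
Empirical formula: C3H5
Empirical-formula mass = 41.07 g/mol; 246 ÷ 41.07 ≈ 6, so the molecular formula is C18H30.

C18H30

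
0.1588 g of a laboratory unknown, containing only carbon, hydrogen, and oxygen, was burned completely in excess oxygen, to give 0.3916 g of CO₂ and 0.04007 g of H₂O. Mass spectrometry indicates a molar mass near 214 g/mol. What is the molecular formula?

C12H6O4

mol C = 0.3916 g CO₂ ÷ 44.009 g/mol = 0.0088982 mol
mol H = 2 × 0.04007 g H₂O ÷ 18.015 g/mol = 0.0044485 mol
mass O = 0.1588 − (0.10688 + 0.0044841) = 0.047440 g → mol O = 0.047440 ÷ 15.999 = 0.0029652 mol
Divide by the smallest (0.0029652 mol): C 3.001, H 1.500, O 1.000
Multiplying each by 2 gives whole numbers: C 6.00, H 3.00, O 2.00
Empirical formula: C6H3O2
Empirical-formula mass = 107.09 g/mol; 214 ÷ 107.09 ≈ 2, so the molecular formula is C12H6O4.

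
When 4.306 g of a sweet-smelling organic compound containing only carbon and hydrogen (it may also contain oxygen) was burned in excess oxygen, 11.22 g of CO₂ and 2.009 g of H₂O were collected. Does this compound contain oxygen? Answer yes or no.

mol C = 11.22 g CO₂ ÷ 44.009 g/mol = 0.25495 mol
mol H = 2 × 2.009 g H₂O ÷ 18.015 g/mol = 0.22304 mol
C and H account for only 3.2870 g of the 4.306 g sample; the remaining 1.0190 g must be oxygen.

yes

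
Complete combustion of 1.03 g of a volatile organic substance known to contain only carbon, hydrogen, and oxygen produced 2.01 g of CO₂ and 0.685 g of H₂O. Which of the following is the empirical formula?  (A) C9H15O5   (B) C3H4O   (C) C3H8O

mol C = 2.01 g CO₂ ÷ 44.009 g/mol = 0.04567 mol
mol H = 2 × 0.685 g H₂O ÷ 18.015 g/mol = 0.07605 mol
mass O = 1.03 − (0.5486 + 0.07666) = 0.4048 g → mol O = 0.4048 ÷ 15.999 = 0.02530 mol
Divide by the smallest (0.02530 mol): C 1.805, H 3.006, O 1.000
Multiplying each by 5 gives whole numbers: C 9.03, H 15.03, O 5.00

(A) C9H15O5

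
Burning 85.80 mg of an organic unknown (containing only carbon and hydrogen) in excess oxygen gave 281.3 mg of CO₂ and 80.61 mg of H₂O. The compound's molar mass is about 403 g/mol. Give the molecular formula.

C30H42

mol C = 0.2813 g CO₂ ÷ 44.009 g/mol = 0.0063919 mol
mol H = 2 × 0.08061 g H₂O ÷ 18.015 g/mol = 0.0089492 mol
Divide by the smallest (0.0063919 mol): C 1.000, H 1.400
Multiplying each by 5 gives whole numbers: C 5.00, H 7.00
Empirical formula: C5H7
Empirical-formula mass = 67.11 g/mol; 403 ÷ 67.11 ≈ 6, so the molecular formula is C30H42.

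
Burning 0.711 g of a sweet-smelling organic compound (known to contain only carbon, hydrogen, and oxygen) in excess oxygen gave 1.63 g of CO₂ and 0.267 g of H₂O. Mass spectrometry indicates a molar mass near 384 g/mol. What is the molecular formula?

C20H16O8

mol C = 1.63 g CO₂ ÷ 44.009 g/mol = 0.03704 mol
mol H = 2 × 0.267 g H₂O ÷ 18.015 g/mol = 0.02964 mol
mass O = 0.711 − (0.4449 + 0.02988) = 0.2363 g → mol O = 0.2363 ÷ 15.999 = 0.01477 mol
Divide by the smallest (0.01477 mol): C 2.508, H 2.007, O 1.000
Multiplying each by 2 gives whole numbers: C 5.02, H 4.01, O 2.00
Empirical formula: C5H4O2
Empirical-formula mass = 96.08 g/mol; 384 ÷ 96.08 ≈ 4, so the molecular formula is C20H16O8.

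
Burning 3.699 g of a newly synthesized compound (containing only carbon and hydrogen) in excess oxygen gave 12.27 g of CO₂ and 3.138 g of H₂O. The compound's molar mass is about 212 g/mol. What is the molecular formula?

C16H20

mol C = 12.27 g CO₂ ÷ 44.009 g/mol = 0.27881 mol
mol H = 2 × 3.138 g H₂O ÷ 18.015 g/mol = 0.34838 mol
Divide by the smallest (0.27881 mol): C 1.000, H 1.250
Multiplying each by 4 gives whole numbers: C 4.00, H 5.00
Empirical formula: C4H5
Empirical-formula mass = 53.08 g/mol; 212 ÷ 53.08 ≈ 4, so the molecular formula is C16H20.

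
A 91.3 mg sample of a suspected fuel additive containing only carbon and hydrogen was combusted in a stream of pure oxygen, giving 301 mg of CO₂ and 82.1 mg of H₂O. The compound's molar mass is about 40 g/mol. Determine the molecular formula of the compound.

mol C = 0.301 g CO₂ ÷ 44.009 g/mol = 0.006840 mol
mol H = 2 × 0.0821 g H₂O ÷ 18.015 g/mol = 0.009115 mol
Divide by the smallest (0.006840 mol): C 1.000, H 1.333
Multiplying each by 3 gives whole numbers: C 3.00, H 4.00
Empirical formula: C3H4
Empirical-formula mass = 40.06 g/mol; 40 ÷ 40.06 ≈ 1, so the molecular formula is C3H4.

C3H4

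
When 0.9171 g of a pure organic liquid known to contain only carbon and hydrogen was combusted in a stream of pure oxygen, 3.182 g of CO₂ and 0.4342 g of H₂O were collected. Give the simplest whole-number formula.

C3H2

mol C = 3.182 g CO₂ ÷ 44.009 g/mol = 0.072303 mol
mol H = 2 × 0.4342 g H₂O ÷ 18.015 g/mol = 0.048204 mol
Divide by the smallest (0.048204 mol): C 1.500, H 1.000
Multiplying each by 2 gives whole numbers: C 3.00, H 2.00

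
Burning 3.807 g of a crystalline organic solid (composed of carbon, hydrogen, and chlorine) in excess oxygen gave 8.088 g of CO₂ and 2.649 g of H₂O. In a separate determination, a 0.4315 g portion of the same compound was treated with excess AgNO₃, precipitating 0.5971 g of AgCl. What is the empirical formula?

mol C = 8.088 g CO₂ ÷ 44.009 g/mol = 0.18378 mol
mol H = 2 × 2.649 g H₂O ÷ 18.015 g/mol = 0.29409 mol
From the AgCl data: mol Cl per gram of compound = (0.5971 ÷ 143.318) ÷ 0.4315 = 0.0096553 mol/g, so in the 3.807 g combustion sample mol Cl = 0.036758 mol
Divide by the smallest (0.036758 mol): C 5.000, H 8.001, Cl 1.000

C5H8Cl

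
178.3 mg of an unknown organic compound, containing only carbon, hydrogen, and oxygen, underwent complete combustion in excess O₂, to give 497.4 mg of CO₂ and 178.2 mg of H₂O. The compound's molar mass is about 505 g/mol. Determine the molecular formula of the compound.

C32H56O4

mol C = 0.4974 g CO₂ ÷ 44.009 g/mol = 0.011302 mol
mol H = 2 × 0.1782 g H₂O ÷ 18.015 g/mol = 0.019784 mol
mass O = 0.1783 − (0.13575 + 0.019942) = 0.022607 g → mol O = 0.022607 ÷ 15.999 = 0.0014130 mol
Divide by the smallest (0.0014130 mol): C 7.999, H 14.001, O 1.000
Empirical formula: C8H14O
Empirical-formula mass = 126.20 g/mol; 505 ÷ 126.20 ≈ 4, so the molecular formula is C32H56O4.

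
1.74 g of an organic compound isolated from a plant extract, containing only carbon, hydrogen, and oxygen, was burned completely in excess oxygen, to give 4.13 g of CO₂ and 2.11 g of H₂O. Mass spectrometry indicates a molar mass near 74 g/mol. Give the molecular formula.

C4H10O

mol C = 4.13 g CO₂ ÷ 44.009 g/mol = 0.09384 mol
mol H = 2 × 2.11 g H₂O ÷ 18.015 g/mol = 0.2342 mol
mass O = 1.74 − (1.127 + 0.2361) = 0.3767 g → mol O = 0.3767 ÷ 15.999 = 0.02355 mol
Divide by the smallest (0.02355 mol): C 3.986, H 9.949, O 1.000
Empirical formula: C4H10O
Empirical-formula mass = 74.12 g/mol; 74 ÷ 74.12 ≈ 1, so the molecular formula is C4H10O.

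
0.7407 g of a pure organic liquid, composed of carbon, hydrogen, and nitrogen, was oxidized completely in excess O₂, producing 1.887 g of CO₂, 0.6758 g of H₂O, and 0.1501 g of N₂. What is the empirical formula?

mol C = 1.887 g CO₂ ÷ 44.009 g/mol = 0.042878 mol
mol H = 2 × 0.6758 g H₂O ÷ 18.015 g/mol = 0.075026 mol
mol N = 2 × 0.1501 g N₂ ÷ 28.014 g/mol = 0.010716 mol
Divide by the smallest (0.010716 mol): C 4.001, H 7.001, N 1.000

C4H7N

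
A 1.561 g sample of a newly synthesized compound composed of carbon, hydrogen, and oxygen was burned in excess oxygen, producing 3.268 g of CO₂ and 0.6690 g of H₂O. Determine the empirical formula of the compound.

mol C = 3.268 g CO₂ ÷ 44.009 g/mol = 0.074258 mol
mol H = 2 × 0.6690 g H₂O ÷ 18.015 g/mol = 0.074271 mol
mass O = 1.561 − (0.89191 + 0.074866) = 0.59423 g → mol O = 0.59423 ÷ 15.999 = 0.037142 mol
Divide by the smallest (0.037142 mol): C 1.999, H 2.000, O 1.000

C2H2O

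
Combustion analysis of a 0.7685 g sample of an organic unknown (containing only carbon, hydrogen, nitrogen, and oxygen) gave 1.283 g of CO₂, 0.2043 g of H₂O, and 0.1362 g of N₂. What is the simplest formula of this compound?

C9H7N3O5

mol C = 1.283 g CO₂ ÷ 44.009 g/mol = 0.029153 mol
mol H = 2 × 0.2043 g H₂O ÷ 18.015 g/mol = 0.022681 mol
mol N = 2 × 0.1362 g N₂ ÷ 28.014 g/mol = 0.0097237 mol
mass O = 0.7685 − (0.35016 + 0.022863 + 0.13620) = 0.25928 g → mol O = 0.25928 ÷ 15.999 = 0.016206 mol
Divide by the smallest (0.0097237 mol): C 2.998, H 2.333, N 1.000, O 1.667
Multiplying each by 3 gives whole numbers: C 8.99, H 7.00, N 3.00, O 5.00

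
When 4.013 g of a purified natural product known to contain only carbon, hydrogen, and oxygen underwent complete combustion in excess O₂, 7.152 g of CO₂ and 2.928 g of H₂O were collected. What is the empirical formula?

C3H6O2

mol C = 7.152 g CO₂ ÷ 44.009 g/mol = 0.16251 mol
mol H = 2 × 2.928 g H₂O ÷ 18.015 g/mol = 0.32506 mol
mass O = 4.013 − (1.9519 + 0.32766) = 1.7334 g → mol O = 1.7334 ÷ 15.999 = 0.10834 mol
Divide by the smallest (0.10834 mol): C 1.500, H 3.000, O 1.000
Multiplying each by 2 gives whole numbers: C 3.00, H 6.00, O 2.00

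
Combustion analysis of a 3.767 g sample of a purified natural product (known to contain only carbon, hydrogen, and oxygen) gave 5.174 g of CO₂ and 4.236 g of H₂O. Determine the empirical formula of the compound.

mol C = 5.174 g CO₂ ÷ 44.009 g/mol = 0.11757 mol
mol H = 2 × 4.236 g H₂O ÷ 18.015 g/mol = 0.47027 mol
mass O = 3.767 − (1.4121 + 0.47404) = 1.8809 g → mol O = 1.8809 ÷ 15.999 = 0.11756 mol
Divide by the smallest (0.11756 mol): C 1.000, H 4.000, O 1.000

CH4O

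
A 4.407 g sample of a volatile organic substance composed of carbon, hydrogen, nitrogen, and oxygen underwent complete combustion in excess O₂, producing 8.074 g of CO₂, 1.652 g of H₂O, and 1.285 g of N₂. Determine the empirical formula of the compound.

C4H4N2O

mol C = 8.074 g CO₂ ÷ 44.009 g/mol = 0.18346 mol
mol H = 2 × 1.652 g H₂O ÷ 18.015 g/mol = 0.18340 mol
mol N = 2 × 1.285 g N₂ ÷ 28.014 g/mol = 0.091740 mol
mass O = 4.407 − (2.2036 + 0.18487 + 1.2850) = 0.73356 g → mol O = 0.73356 ÷ 15.999 = 0.045851 mol
Divide by the smallest (0.045851 mol): C 4.001, H 4.000, N 2.001, O 1.000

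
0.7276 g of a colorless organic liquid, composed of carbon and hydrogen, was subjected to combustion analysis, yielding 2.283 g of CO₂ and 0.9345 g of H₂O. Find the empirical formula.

mol C = 2.283 g CO₂ ÷ 44.009 g/mol = 0.051876 mol
mol H = 2 × 0.9345 g H₂O ÷ 18.015 g/mol = 0.10375 mol
Divide by the smallest (0.051876 mol): C 1.000, H 2.000

CH2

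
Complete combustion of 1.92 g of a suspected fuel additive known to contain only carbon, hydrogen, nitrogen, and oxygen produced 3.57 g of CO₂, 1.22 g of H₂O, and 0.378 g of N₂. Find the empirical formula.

C3H5NO

mol C = 3.57 g CO₂ ÷ 44.009 g/mol = 0.08112 mol
mol H = 2 × 1.22 g H₂O ÷ 18.015 g/mol = 0.1354 mol
mol N = 2 × 0.378 g N₂ ÷ 28.014 g/mol = 0.02699 mol
mass O = 1.92 − (0.9743 + 0.1365 + 0.3780) = 0.4311 g → mol O = 0.4311 ÷ 15.999 = 0.02695 mol
Divide by the smallest (0.02695 mol): C 3.010, H 5.026, N 1.001, O 1.000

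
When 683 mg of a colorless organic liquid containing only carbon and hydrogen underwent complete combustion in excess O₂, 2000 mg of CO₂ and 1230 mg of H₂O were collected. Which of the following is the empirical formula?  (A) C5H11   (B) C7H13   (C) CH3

(C) CH3

mol C = 2.00 g CO₂ ÷ 44.009 g/mol = 0.04545 mol
mol H = 2 × 1.23 g H₂O ÷ 18.015 g/mol = 0.1366 mol
Divide by the smallest (0.04545 mol): C 1.000, H 3.005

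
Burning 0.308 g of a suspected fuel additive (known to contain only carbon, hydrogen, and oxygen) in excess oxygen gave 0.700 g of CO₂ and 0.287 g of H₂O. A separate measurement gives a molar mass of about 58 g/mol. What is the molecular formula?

mol C = 0.700 g CO₂ ÷ 44.009 g/mol = 0.01591 mol
mol H = 2 × 0.287 g H₂O ÷ 18.015 g/mol = 0.03186 mol
mass O = 0.308 − (0.1910 + 0.03212) = 0.08484 g → mol O = 0.08484 ÷ 15.999 = 0.005303 mol
Divide by the smallest (0.005303 mol): C 3.000, H 6.009, O 1.000
Empirical formula: C3H6O
Empirical-formula mass = 58.08 g/mol; 58 ÷ 58.08 ≈ 1, so the molecular formula is C3H6O.

C3H6O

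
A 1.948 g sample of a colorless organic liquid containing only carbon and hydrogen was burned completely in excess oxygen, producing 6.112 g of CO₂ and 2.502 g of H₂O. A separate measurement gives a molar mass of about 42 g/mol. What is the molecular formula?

C3H6

mol C = 6.112 g CO₂ ÷ 44.009 g/mol = 0.13888 mol
mol H = 2 × 2.502 g H₂O ÷ 18.015 g/mol = 0.27777 mol
Divide by the smallest (0.13888 mol): C 1.000, H 2.000
Empirical formula: CH2
Empirical-formula mass = 14.03 g/mol; 42 ÷ 14.03 ≈ 3, so the molecular formula is C3H6.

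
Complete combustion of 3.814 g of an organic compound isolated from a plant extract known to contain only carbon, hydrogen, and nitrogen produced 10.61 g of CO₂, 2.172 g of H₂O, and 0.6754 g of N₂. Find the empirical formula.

mol C = 10.61 g CO₂ ÷ 44.009 g/mol = 0.24109 mol
mol H = 2 × 2.172 g H₂O ÷ 18.015 g/mol = 0.24113 mol
mol N = 2 × 0.6754 g N₂ ÷ 28.014 g/mol = 0.048219 mol
Divide by the smallest (0.048219 mol): C 5.000, H 5.001, N 1.000

C5H5N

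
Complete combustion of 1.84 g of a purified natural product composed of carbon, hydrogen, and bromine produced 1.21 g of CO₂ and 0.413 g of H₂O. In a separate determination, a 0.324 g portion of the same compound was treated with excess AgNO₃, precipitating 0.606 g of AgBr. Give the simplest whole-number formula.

C3H5Br2

mol C = 1.21 g CO₂ ÷ 44.009 g/mol = 0.02749 mol
mol H = 2 × 0.413 g H₂O ÷ 18.015 g/mol = 0.04585 mol
From the AgBr data: mol Br per gram of compound = (0.606 ÷ 187.772) ÷ 0.324 = 0.009961 mol/g, so in the 1.84 g combustion sample mol Br = 0.01833 mol
Divide by the smallest (0.01833 mol): C 1.500, H 2.502, Br 1.000
Multiplying each by 2 gives whole numbers: C 3.00, H 5.00, Br 2.00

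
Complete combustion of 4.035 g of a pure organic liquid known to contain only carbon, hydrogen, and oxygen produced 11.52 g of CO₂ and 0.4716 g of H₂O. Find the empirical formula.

C5HO

mol C = 11.52 g CO₂ ÷ 44.009 g/mol = 0.26176 mol
mol H = 2 × 0.4716 g H₂O ÷ 18.015 g/mol = 0.052356 mol
mass O = 4.035 − (3.1441 + 0.052775) = 0.83817 g → mol O = 0.83817 ÷ 15.999 = 0.052389 mol
Divide by the smallest (0.052356 mol): C 5.000, H 1.000, O 1.001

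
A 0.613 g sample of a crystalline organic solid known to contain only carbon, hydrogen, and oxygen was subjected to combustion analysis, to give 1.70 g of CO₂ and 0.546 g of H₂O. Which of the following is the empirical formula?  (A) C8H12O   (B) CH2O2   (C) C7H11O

(C) C7H11O

mol C = 1.70 g CO₂ ÷ 44.009 g/mol = 0.03863 mol
mol H = 2 × 0.546 g H₂O ÷ 18.015 g/mol = 0.06062 mol
mass O = 0.613 − (0.4640 + 0.06110) = 0.08793 g → mol O = 0.08793 ÷ 15.999 = 0.005496 mol
Divide by the smallest (0.005496 mol): C 7.028, H 11.029, O 1.000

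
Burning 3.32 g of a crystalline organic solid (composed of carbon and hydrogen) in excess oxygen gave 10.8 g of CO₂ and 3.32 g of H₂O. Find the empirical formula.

C2H3

mol C = 10.8 g CO₂ ÷ 44.009 g/mol = 0.2454 mol
mol H = 2 × 3.32 g H₂O ÷ 18.015 g/mol = 0.3686 mol
Divide by the smallest (0.2454 mol): C 1.000, H 1.502
Multiplying each by 2 gives whole numbers: C 2.00, H 3.00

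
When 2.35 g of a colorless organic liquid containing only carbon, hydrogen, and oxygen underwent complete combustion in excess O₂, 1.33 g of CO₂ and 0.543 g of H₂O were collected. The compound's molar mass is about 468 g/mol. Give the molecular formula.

C6H12O24

mol C = 1.33 g CO₂ ÷ 44.009 g/mol = 0.03022 mol
mol H = 2 × 0.543 g H₂O ÷ 18.015 g/mol = 0.06028 mol
mass O = 2.35 − (0.3630 + 0.06077) = 1.926 g → mol O = 1.926 ÷ 15.999 = 0.1204 mol
Divide by the smallest (0.03022 mol): C 1.000, H 1.995, O 3.984
Empirical formula: CH2O4
Empirical-formula mass = 78.02 g/mol; 468 ÷ 78.02 ≈ 6, so the molecular formula is C6H12O24.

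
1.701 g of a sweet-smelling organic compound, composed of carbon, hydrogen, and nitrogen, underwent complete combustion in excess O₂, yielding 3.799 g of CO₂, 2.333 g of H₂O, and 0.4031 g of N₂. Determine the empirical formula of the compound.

C3H9N

mol C = 3.799 g CO₂ ÷ 44.009 g/mol = 0.086323 mol
mol H = 2 × 2.333 g H₂O ÷ 18.015 g/mol = 0.25901 mol
mol N = 2 × 0.4031 g N₂ ÷ 28.014 g/mol = 0.028778 mol
Divide by the smallest (0.028778 mol): C 3.000, H 9.000, N 1.000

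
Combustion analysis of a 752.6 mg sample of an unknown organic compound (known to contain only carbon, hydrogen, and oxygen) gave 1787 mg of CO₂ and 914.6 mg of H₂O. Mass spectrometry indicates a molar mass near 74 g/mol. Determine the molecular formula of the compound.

C4H10O

mol C = 1.787 g CO₂ ÷ 44.009 g/mol = 0.040605 mol
mol H = 2 × 0.9146 g H₂O ÷ 18.015 g/mol = 0.10154 mol
mass O = 0.7526 − (0.48771 + 0.10235) = 0.16254 g → mol O = 0.16254 ÷ 15.999 = 0.010159 mol
Divide by the smallest (0.010159 mol): C 3.997, H 9.994, O 1.000
Empirical formula: C4H10O
Empirical-formula mass = 74.12 g/mol; 74 ÷ 74.12 ≈ 1, so the molecular formula is C4H10O.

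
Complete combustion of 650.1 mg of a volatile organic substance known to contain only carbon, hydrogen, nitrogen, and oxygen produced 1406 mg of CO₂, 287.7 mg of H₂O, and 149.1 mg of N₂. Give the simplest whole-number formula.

mol C = 1.406 g CO₂ ÷ 44.009 g/mol = 0.031948 mol
mol H = 2 × 0.2877 g H₂O ÷ 18.015 g/mol = 0.031940 mol
mol N = 2 × 0.1491 g N₂ ÷ 28.014 g/mol = 0.010645 mol
mass O = 0.6501 − (0.38373 + 0.032196 + 0.14910) = 0.085077 g → mol O = 0.085077 ÷ 15.999 = 0.0053176 mol
Divide by the smallest (0.0053176 mol): C 6.008, H 6.006, N 2.002, O 1.000

C6H6N2O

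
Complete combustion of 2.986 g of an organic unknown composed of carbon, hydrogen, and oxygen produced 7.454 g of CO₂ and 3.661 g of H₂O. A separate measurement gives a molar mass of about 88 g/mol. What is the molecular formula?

mol C = 7.454 g CO₂ ÷ 44.009 g/mol = 0.16937 mol
mol H = 2 × 3.661 g H₂O ÷ 18.015 g/mol = 0.40644 mol
mass O = 2.986 − (2.0344 + 0.40969) = 0.54195 g → mol O = 0.54195 ÷ 15.999 = 0.033874 mol
Divide by the smallest (0.033874 mol): C 5.000, H 11.998, O 1.000
Empirical formula: C5H12O
Empirical-formula mass = 88.15 g/mol; 88 ÷ 88.15 ≈ 1, so the molecular formula is C5H12O.

C5H12O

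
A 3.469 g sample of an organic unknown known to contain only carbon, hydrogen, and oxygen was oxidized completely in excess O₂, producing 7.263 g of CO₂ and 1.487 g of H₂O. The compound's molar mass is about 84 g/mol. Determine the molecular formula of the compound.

mol C = 7.263 g CO₂ ÷ 44.009 g/mol = 0.16503 mol
mol H = 2 × 1.487 g H₂O ÷ 18.015 g/mol = 0.16508 mol
mass O = 3.469 − (1.9822 + 0.16641) = 1.3204 g → mol O = 1.3204 ÷ 15.999 = 0.082528 mol
Divide by the smallest (0.082528 mol): C 2.000, H 2.000, O 1.000
Empirical formula: C2H2O
Empirical-formula mass = 42.04 g/mol; 84 ÷ 42.04 ≈ 2, so the molecular formula is C4H4O2.

C4H4O2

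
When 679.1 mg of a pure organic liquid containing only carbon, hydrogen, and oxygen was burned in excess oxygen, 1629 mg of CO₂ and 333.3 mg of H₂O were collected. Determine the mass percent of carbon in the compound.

65.47%

mol C = 1.629 g CO₂ ÷ 44.009 g/mol = 0.037015 mol
mol H = 2 × 0.3333 g H₂O ÷ 18.015 g/mol = 0.037002 mol
mass O = 0.6791 − (0.44459 + 0.037299) = 0.19721 g → mol O = 0.19721 ÷ 15.999 = 0.012327 mol
mass % C = 0.44459 g ÷ 0.6791 g × 100%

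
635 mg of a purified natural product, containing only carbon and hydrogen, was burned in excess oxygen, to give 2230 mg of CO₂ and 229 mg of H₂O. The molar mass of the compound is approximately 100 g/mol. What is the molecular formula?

C8H4

mol C = 2.23 g CO₂ ÷ 44.009 g/mol = 0.05067 mol
mol H = 2 × 0.229 g H₂O ÷ 18.015 g/mol = 0.02542 mol
Divide by the smallest (0.02542 mol): C 1.993, H 1.000
Empirical formula: C2H
Empirical-formula mass = 25.03 g/mol; 100 ÷ 25.03 ≈ 4, so the molecular formula is C8H4.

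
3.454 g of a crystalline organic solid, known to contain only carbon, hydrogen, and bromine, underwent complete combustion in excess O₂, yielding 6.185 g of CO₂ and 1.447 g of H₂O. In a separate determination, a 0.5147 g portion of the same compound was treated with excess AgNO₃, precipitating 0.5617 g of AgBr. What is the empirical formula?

mol C = 6.185 g CO₂ ÷ 44.009 g/mol = 0.14054 mol
mol H = 2 × 1.447 g H₂O ÷ 18.015 g/mol = 0.16064 mol
From the AgBr data: mol Br per gram of compound = (0.5617 ÷ 187.772) ÷ 0.5147 = 0.0058119 mol/g, so in the 3.454 g combustion sample mol Br = 0.020074 mol
Divide by the smallest (0.020074 mol): C 7.001, H 8.002, Br 1.000

C7H8Br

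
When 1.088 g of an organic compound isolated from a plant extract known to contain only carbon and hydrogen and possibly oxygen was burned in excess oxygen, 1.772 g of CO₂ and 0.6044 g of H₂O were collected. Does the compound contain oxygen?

yes

mol C = 1.772 g CO₂ ÷ 44.009 g/mol = 0.040264 mol
mol H = 2 × 0.6044 g H₂O ÷ 18.015 g/mol = 0.067100 mol
C and H account for only 0.55125 g of the 1.088 g sample; the remaining 0.53675 g must be oxygen.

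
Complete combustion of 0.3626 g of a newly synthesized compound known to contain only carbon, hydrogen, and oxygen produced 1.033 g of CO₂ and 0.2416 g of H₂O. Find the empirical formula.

mol C = 1.033 g CO₂ ÷ 44.009 g/mol = 0.023472 mol
mol H = 2 × 0.2416 g H₂O ÷ 18.015 g/mol = 0.026822 mol
mass O = 0.3626 − (0.28193 + 0.027037) = 0.053635 g → mol O = 0.053635 ÷ 15.999 = 0.0033524 mol
Divide by the smallest (0.0033524 mol): C 7.002, H 8.001, O 1.000

C7H8O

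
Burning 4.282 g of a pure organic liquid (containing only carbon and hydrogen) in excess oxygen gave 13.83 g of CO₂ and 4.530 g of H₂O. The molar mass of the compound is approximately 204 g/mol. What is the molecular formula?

C15H24

mol C = 13.83 g CO₂ ÷ 44.009 g/mol = 0.31425 mol
mol H = 2 × 4.530 g H₂O ÷ 18.015 g/mol = 0.50291 mol
Divide by the smallest (0.31425 mol): C 1.000, H 1.600
Multiplying each by 5 gives whole numbers: C 5.00, H 8.00
Empirical formula: C5H8
Empirical-formula mass = 68.12 g/mol; 204 ÷ 68.12 ≈ 3, so the molecular formula is C15H24.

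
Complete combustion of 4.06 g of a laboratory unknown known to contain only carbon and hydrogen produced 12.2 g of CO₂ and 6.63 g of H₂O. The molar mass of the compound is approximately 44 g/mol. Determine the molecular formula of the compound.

C3H8

mol C = 12.2 g CO₂ ÷ 44.009 g/mol = 0.2772 mol
mol H = 2 × 6.63 g H₂O ÷ 18.015 g/mol = 0.7361 mol
Divide by the smallest (0.2772 mol): C 1.000, H 2.655
Multiplying each by 3 gives whole numbers: C 3.00, H 7.97
Empirical formula: C3H8
Empirical-formula mass = 44.10 g/mol; 44 ÷ 44.10 ≈ 1, so the molecular formula is C3H8.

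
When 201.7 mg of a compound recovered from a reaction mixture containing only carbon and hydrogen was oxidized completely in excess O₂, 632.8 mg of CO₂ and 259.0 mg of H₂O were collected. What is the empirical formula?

mol C = 0.6328 g CO₂ ÷ 44.009 g/mol = 0.014379 mol
mol H = 2 × 0.2590 g H₂O ÷ 18.015 g/mol = 0.028754 mol
Divide by the smallest (0.014379 mol): C 1.000, H 2.000

CH2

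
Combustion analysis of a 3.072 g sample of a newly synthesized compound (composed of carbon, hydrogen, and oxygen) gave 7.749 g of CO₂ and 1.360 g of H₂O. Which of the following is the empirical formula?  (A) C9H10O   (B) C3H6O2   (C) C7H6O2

(C) C7H6O2

mol C = 7.749 g CO₂ ÷ 44.009 g/mol = 0.17608 mol
mol H = 2 × 1.360 g H₂O ÷ 18.015 g/mol = 0.15099 mol
mass O = 3.072 − (2.1149 + 0.15219) = 0.80494 g → mol O = 0.80494 ÷ 15.999 = 0.050312 mol
Divide by the smallest (0.050312 mol): C 3.500, H 3.001, O 1.000
Multiplying each by 2 gives whole numbers: C 7.00, H 6.00, O 2.00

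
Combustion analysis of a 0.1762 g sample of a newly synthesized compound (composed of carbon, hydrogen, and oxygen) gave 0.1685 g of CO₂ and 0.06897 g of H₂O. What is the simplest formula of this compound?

CH2O2

mol C = 0.1685 g CO₂ ÷ 44.009 g/mol = 0.0038288 mol
mol H = 2 × 0.06897 g H₂O ÷ 18.015 g/mol = 0.0076570 mol
mass O = 0.1762 − (0.045987 + 0.0077182) = 0.12249 g → mol O = 0.12249 ÷ 15.999 = 0.0076564 mol
Divide by the smallest (0.0038288 mol): C 1.000, H 2.000, O 2.000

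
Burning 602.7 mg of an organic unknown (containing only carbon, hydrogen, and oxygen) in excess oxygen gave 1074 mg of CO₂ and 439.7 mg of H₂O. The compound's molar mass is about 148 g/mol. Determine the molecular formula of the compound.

mol C = 1.074 g CO₂ ÷ 44.009 g/mol = 0.024404 mol
mol H = 2 × 0.4397 g H₂O ÷ 18.015 g/mol = 0.048815 mol
mass O = 0.6027 − (0.29312 + 0.049205) = 0.26038 g → mol O = 0.26038 ÷ 15.999 = 0.016275 mol
Divide by the smallest (0.016275 mol): C 1.500, H 2.999, O 1.000
Multiplying each by 2 gives whole numbers: C 3.00, H 6.00, O 2.00
Empirical formula: C3H6O2
Empirical-formula mass = 74.08 g/mol; 148 ÷ 74.08 ≈ 2, so the molecular formula is C6H12O4.

C6H12O4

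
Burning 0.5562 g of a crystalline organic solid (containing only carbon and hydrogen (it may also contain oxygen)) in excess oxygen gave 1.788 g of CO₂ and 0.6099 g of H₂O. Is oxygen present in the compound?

mol C = 1.788 g CO₂ ÷ 44.009 g/mol = 0.040628 mol
mol H = 2 × 0.6099 g H₂O ÷ 18.015 g/mol = 0.067710 mol
C and H together account for 0.55624 g — essentially the entire 0.5562 g sample — so the compound contains no oxygen.

no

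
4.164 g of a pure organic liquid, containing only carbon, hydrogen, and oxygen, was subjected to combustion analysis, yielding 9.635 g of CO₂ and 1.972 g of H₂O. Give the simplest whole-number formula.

mol C = 9.635 g CO₂ ÷ 44.009 g/mol = 0.21893 mol
mol H = 2 × 1.972 g H₂O ÷ 18.015 g/mol = 0.21893 mol
mass O = 4.164 − (2.6296 + 0.22068) = 1.3137 g → mol O = 1.3137 ÷ 15.999 = 0.082113 mol
Divide by the smallest (0.082113 mol): C 2.666, H 2.666, O 1.000
Multiplying each by 3 gives whole numbers: C 8.00, H 8.00, O 3.00

C8H8O3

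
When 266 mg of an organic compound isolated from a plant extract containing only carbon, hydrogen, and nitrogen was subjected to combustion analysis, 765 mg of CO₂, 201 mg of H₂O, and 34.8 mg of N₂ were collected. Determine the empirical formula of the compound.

mol C = 0.765 g CO₂ ÷ 44.009 g/mol = 0.01738 mol
mol H = 2 × 0.201 g H₂O ÷ 18.015 g/mol = 0.02231 mol
mol N = 2 × 0.0348 g N₂ ÷ 28.014 g/mol = 0.002484 mol
Divide by the smallest (0.002484 mol): C 6.997, H 8.982, N 1.000

C7H9N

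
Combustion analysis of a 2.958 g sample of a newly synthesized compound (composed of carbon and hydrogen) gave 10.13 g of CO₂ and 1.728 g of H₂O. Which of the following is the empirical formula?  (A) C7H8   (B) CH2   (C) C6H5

mol C = 10.13 g CO₂ ÷ 44.009 g/mol = 0.23018 mol
mol H = 2 × 1.728 g H₂O ÷ 18.015 g/mol = 0.19184 mol
Divide by the smallest (0.19184 mol): C 1.200, H 1.000
Multiplying each by 5 gives whole numbers: C 6.00, H 5.00

(C) C6H5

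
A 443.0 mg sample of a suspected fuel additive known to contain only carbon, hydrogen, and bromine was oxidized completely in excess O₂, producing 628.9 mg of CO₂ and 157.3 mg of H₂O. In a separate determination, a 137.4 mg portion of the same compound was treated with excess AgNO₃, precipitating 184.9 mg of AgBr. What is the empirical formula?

mol C = 0.6289 g CO₂ ÷ 44.009 g/mol = 0.014290 mol
mol H = 2 × 0.1573 g H₂O ÷ 18.015 g/mol = 0.017463 mol
From the AgBr data: mol Br per gram of compound = (0.1849 ÷ 187.772) ÷ 0.1374 = 0.0071667 mol/g, so in the 0.4430 g combustion sample mol Br = 0.0031748 mol
Divide by the smallest (0.0031748 mol): C 4.501, H 5.500, Br 1.000
Multiplying each by 2 gives whole numbers: C 9.00, H 11.00, Br 2.00

C9H11Br2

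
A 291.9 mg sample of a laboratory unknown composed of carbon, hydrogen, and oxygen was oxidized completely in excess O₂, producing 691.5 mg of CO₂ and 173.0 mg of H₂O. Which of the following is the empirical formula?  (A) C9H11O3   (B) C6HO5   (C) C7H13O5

(A) C9H11O3

mol C = 0.6915 g CO₂ ÷ 44.009 g/mol = 0.015713 mol
mol H = 2 × 0.1730 g H₂O ÷ 18.015 g/mol = 0.019206 mol
mass O = 0.2919 − (0.18873 + 0.019360) = 0.083815 g → mol O = 0.083815 ÷ 15.999 = 0.0052388 mol
Divide by the smallest (0.0052388 mol): C 2.999, H 3.666, O 1.000
Multiplying each by 3 gives whole numbers: C 9.00, H 11.00, O 3.00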